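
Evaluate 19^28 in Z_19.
Using repeated squaring. 19 ≡ 0 (mod 19). 28 = 16 + 8 + 4 (binary 11100). Repeated squaring mod 19: 0^1 ≡ 0; 0^2 ≡ 0² = 0 ≡ 0; 0^4 ≡ 0² = 0 ≡ 0; 0^8 ≡ 0² = 0 ≡ 0; 0^16 ≡ 0² = 0 ≡ 0. Multiply: 19^28 ≡ 0^16 × 0^8 × 0^4 ≡ 0 × 0 × 0 (mod 19): 0 × 0 = 0 ≡ 0; 0 × 0 = 0 ≡ 0. So 19^28 ≡ 0 (mod 19).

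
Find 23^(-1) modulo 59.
18

Using Extended Euclidean Algorithm:
gcd(23, 59) = 1
Bezout coefficients: 23 × 18 + 59 × -7 = 1
So 23 × 18 ≡ 1 (mod 59)
The inverse is 18 mod 59 = 18
Verification: 23 × 18 = 414 = 7 × 59 + 1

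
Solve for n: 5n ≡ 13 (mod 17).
6

Since gcd(5, 17) = 1 divides 13, a solution exists.
Multiply both sides by the inverse of 5 mod 17:
  5^(-1) mod 17 = 7
  x ≡ 7 × 13 ≡ 91 ≡ 6 (mod 17)
Verification: 5 × 6 = 30 = 1 × 17 + 13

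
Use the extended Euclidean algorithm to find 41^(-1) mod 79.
Extended GCD: 41(27) + 79(-14) = 1. So 41^(-1) ≡ 27 ≡ 27 (mod 79). Verify: 41 × 27 = 1107 ≡ 1 (mod 79)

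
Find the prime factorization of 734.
2 × 367

Divide by primes starting from smallest:
734 ÷ 2 = 367
367 ÷ 367 = 1

734 = 2 × 367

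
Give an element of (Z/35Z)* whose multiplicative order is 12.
33 has order 12 mod 35 since 33^{12} ≡ 1 (mod 35) and no smaller power works.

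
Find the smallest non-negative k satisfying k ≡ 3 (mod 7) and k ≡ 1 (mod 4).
M = 7 × 4 = 28. M₁ = 4, y₁ ≡ 2 (mod 7). M₂ = 7, y₂ ≡ 3 (mod 4). k = 3×4×2 + 1×7×3 ≡ 17 (mod 28)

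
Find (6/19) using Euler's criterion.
(6/19) = 6^{9} mod 19 = 1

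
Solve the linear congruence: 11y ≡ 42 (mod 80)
62

Since gcd(11, 80) = 1 divides 42, a solution exists.
Multiply both sides by the inverse of 11 mod 80:
  11^(-1) mod 80 = 51
  x ≡ 51 × 42 ≡ 2142 ≡ 62 (mod 80)
Verification: 11 × 62 = 682 = 8 × 80 + 42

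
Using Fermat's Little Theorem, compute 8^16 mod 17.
By Fermat's Little Theorem, 8^{16} ≡ 1 (mod 17) since 17 is prime and gcd(8, 17) = 1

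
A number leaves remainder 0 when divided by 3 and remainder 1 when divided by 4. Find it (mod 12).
M = 3 × 4 = 12. M₁ = 4, y₁ ≡ 1 (mod 3). M₂ = 3, y₂ ≡ 3 (mod 4). r = 0×4×1 + 1×3×3 ≡ 9 (mod 12)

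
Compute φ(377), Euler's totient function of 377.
336

Prime factorization: 377 = 13 × 29
Using the formula φ(n) = n × Π(1 - 1/p) for each prime factor p:
φ(377) = 377 × (1 - 1/13) × (1 - 1/29)
φ(377) = 336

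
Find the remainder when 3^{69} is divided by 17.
By Fermat: 3^{16} ≡ 1 (mod 17). 69 = 4×16 + 5. So 3^{69} ≡ 3^{5} ≡ 5 (mod 17)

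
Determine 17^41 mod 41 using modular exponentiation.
Using Fermat: 17^{40} ≡ 1 (mod 41). 41 ≡ 1 (mod 40). So 17^{41} ≡ 17^{1} ≡ 17 (mod 41)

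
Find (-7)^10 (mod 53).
(-7) ≡ 46 (mod 53). 10 = 8 + 2 (binary 1010). Repeated squaring mod 53: 46^1 ≡ 46; 46^2 ≡ 46² = 2116 ≡ 49; 46^4 ≡ 49² = 2401 ≡ 16; 46^8 ≡ 16² = 256 ≡ 44. Multiply: (-7)^10 ≡ 46^8 × 46^2 ≡ 44 × 49 (mod 53): 44 × 49 = 2156 ≡ 36. So (-7)^10 ≡ 36 (mod 53).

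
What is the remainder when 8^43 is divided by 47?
Using repeated squaring. 43 = 32 + 8 + 2 + 1 (binary 101011). Repeated squaring mod 47: 8^1 ≡ 8; 8^2 ≡ 8² = 64 ≡ 17; 8^4 ≡ 17² = 289 ≡ 7; 8^8 ≡ 7² = 49 ≡ 2; 8^16 ≡ 2² = 4 ≡ 4; 8^32 ≡ 4² = 16 ≡ 16. Multiply: 8^43 = 8^32 × 8^8 × 8^2 × 8^1 ≡ 16 × 2 × 17 × 8 (mod 47): 16 × 2 = 32 ≡ 32; 32 × 17 = 544 ≡ 27; 27 × 8 = 216 ≡ 28. So 8^43 ≡ 28 (mod 47).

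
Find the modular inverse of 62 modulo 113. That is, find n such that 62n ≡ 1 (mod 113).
31

Using Extended Euclidean Algorithm:
gcd(62, 113) = 1
Bezout coefficients: 62 × 31 + 113 × -17 = 1
So 62 × 31 ≡ 1 (mod 113)
The inverse is 31 mod 113 = 31
Verification: 62 × 31 = 1922 = 17 × 113 + 1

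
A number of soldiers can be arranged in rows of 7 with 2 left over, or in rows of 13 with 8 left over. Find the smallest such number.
M = 7 × 13 = 91. M₁ = 13, y₁ ≡ 6 (mod 7). M₂ = 7, y₂ ≡ 2 (mod 13). m = 2×13×6 + 8×7×2 ≡ 86 (mod 91). The smallest positive such number is 86.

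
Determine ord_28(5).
Powers of 5 mod 28: 5^1≡5, 5^2≡25, 5^3≡13, 5^4≡9, 5^5≡17, 5^6≡1. Order = 6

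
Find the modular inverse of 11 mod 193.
11^(-1) ≡ 158 (mod 193). Verification: 11 × 158 = 1738 ≡ 1 (mod 193)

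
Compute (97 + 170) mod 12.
3

(97 + 170) = 267
267 mod 12 = 3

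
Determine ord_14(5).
Powers of 5 mod 14: 5^1≡5, 5^2≡11, 5^3≡13, 5^4≡9, 5^5≡3, 5^6≡1. Order = 6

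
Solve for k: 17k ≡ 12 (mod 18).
6

Since gcd(17, 18) = 1 divides 12, a solution exists.
Multiply both sides by the inverse of 17 mod 18:
  17^(-1) mod 18 = 17
  x ≡ 17 × 12 ≡ 204 ≡ 6 (mod 18)
Verification: 17 × 6 = 102 = 5 × 18 + 12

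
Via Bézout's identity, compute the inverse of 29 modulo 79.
Extended GCD: 29(30) + 79(-11) = 1. So 29^(-1) ≡ 30 ≡ 30 (mod 79). Verify: 29 × 30 = 870 ≡ 1 (mod 79)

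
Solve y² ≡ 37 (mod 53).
The square roots of 37 mod 53 are 14 and 39. Verify: 14² = 196 ≡ 37 (mod 53)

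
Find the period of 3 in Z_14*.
Powers of 3 mod 14: 3^1≡3, 3^2≡9, 3^3≡13, 3^4≡11, 3^5≡5, 3^6≡1. Order = 6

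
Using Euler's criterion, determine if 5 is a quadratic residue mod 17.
By Euler's criterion: 5^{8} ≡ 16 (mod 17). Since this equals -1 (≡ 16), 5 is not a QR.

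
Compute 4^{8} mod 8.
0

Using successive squaring:
Binary expansion of 8: 1000
Powers of 4 mod 8 (each is the square of the previous):
  4^1 ≡ 4 (mod 8)
  4^2 ≡ 4² = 16 ≡ 0 (mod 8)
  4^4 ≡ 0² = 0 ≡ 0 (mod 8)
  4^8 ≡ 0² = 0 ≡ 0 (mod 8)
8 is a power of 2, so 4^8 is the last square: ≡ 0 (mod 8)
Result: 4^8 ≡ 0 (mod 8)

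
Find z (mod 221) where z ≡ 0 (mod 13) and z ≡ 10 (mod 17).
M = 13 × 17 = 221. M₁ = 17, y₁ ≡ 10 (mod 13). M₂ = 13, y₂ ≡ 4 (mod 17). z = 0×17×10 + 10×13×4 ≡ 78 (mod 221)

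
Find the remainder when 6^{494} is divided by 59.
By Fermat: 6^{58} ≡ 1 (mod 59). 494 = 8×58 + 30. So 6^{494} ≡ 6^{30} ≡ 53 (mod 59)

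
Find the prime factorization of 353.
353

Divide by primes starting from smallest:
353 ÷ 353 = 1

353 = 353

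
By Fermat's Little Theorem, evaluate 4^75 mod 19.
By Fermat: 4^{18} ≡ 1 (mod 19). 75 = 4×18 + 3. So 4^{75} ≡ 4^{3} ≡ 7 (mod 19)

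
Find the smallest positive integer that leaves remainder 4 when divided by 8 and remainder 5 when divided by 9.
M = 8 × 9 = 72. M₁ = 9, y₁ ≡ 1 (mod 8). M₂ = 8, y₂ ≡ 8 (mod 9). m = 4×9×1 + 5×8×8 ≡ 68 (mod 72). The smallest positive such number is 68.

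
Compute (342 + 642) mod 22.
16

(342 + 642) = 984
984 mod 22 = 16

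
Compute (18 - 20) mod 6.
4

(18 - 20) = -2
-2 mod 6 = 4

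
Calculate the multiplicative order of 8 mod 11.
Powers of 8 mod 11: 8^1≡8, 8^2≡9, 8^3≡6, 8^4≡4, 8^5≡10, 8^6≡3, 8^7≡2, 8^8≡5, 8^9≡7, 8^10≡1. Order = 10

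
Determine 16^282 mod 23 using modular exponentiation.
Using Fermat: 16^{22} ≡ 1 (mod 23). 282 ≡ 18 (mod 22). So 16^{282} ≡ 16^{18} ≡ 18 (mod 23)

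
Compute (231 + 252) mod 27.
24

(231 + 252) = 483
483 mod 27 = 24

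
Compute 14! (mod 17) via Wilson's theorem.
(16)! = (14)! × (15) × (16) ≡ -1 (mod 17). So (14)! ≡ -1 × [(16)(15)]^(-1) ≡ 8 (mod 17)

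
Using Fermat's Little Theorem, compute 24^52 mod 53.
By Fermat's Little Theorem, 24^{52} ≡ 1 (mod 53) since 53 is prime and gcd(24, 53) = 1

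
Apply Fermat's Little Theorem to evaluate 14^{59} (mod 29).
18

By Fermat's Little Theorem, a^(p-1) ≡ 1 (mod p) for prime p and gcd(a, p) = 1
Here p = 29, so 14^28 ≡ 1 (mod 29)
We can reduce the exponent: 59 mod 28 = 3
So 14^59 ≡ 14^3 (mod 29)
Computing: 14^3 mod 29 = 18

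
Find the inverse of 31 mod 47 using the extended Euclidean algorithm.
Extended GCD: 31(-3) + 47(2) = 1. So 31^(-1) ≡ 44 ≡ 44 (mod 47). Verify: 31 × 44 = 1364 ≡ 1 (mod 47)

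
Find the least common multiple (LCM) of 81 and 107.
8667

First find GCD(81, 107) using the Euclidean algorithm:
81 = 0 × 107 + 81
107 = 1 × 81 + 26
81 = 3 × 26 + 3
26 = 8 × 3 + 2
3 = 1 × 2 + 1
2 = 2 × 1 + 0
GCD(81, 107) = 1

LCM formula: LCM(a, b) = (a × b) / GCD(a, b)
LCM(81, 107) = (81 × 107) / 1
LCM(81, 107) = 8667 / 1
LCM(81, 107) = 8667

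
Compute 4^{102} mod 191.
149

Using successive squaring:
Binary expansion of 102: 1100110
Powers of 4 mod 191 (each is the square of the previous):
  4^1 ≡ 4 (mod 191)
  4^2 ≡ 4² = 16 ≡ 16 (mod 191)
  4^4 ≡ 16² = 256 ≡ 65 (mod 191)
  4^8 ≡ 65² = 4225 ≡ 23 (mod 191)
  4^16 ≡ 23² = 529 ≡ 147 (mod 191)
  4^32 ≡ 147² = 21609 ≡ 26 (mod 191)
  4^64 ≡ 26² = 676 ≡ 103 (mod 191)
102 = 64 + 32 + 4 + 2, so 4^102 = 4^64 × 4^32 × 4^4 × 4^2 ≡ 103 × 26 × 65 × 16 (mod 191)
Multiplying step by step:
  103 × 26 = 2678 ≡ 4 (mod 191)
  4 × 65 = 260 ≡ 69 (mod 191)
  69 × 16 = 1104 ≡ 149 (mod 191)
Result: 4^102 ≡ 149 (mod 191)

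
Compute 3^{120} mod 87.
36

Using successive squaring:
Binary expansion of 120: 1111000
Powers of 3 mod 87 (each is the square of the previous):
  3^1 ≡ 3 (mod 87)
  3^2 ≡ 3² = 9 ≡ 9 (mod 87)
  3^4 ≡ 9² = 81 ≡ 81 (mod 87)
  3^8 ≡ 81² = 6561 ≡ 36 (mod 87)
  3^16 ≡ 36² = 1296 ≡ 78 (mod 87)
  3^32 ≡ 78² = 6084 ≡ 81 (mod 87)
  3^64 ≡ 81² = 6561 ≡ 36 (mod 87)
120 = 64 + 32 + 16 + 8, so 3^120 = 3^64 × 3^32 × 3^16 × 3^8 ≡ 36 × 81 × 78 × 36 (mod 87)
Multiplying step by step:
  36 × 81 = 2916 ≡ 45 (mod 87)
  45 × 78 = 3510 ≡ 30 (mod 87)
  30 × 36 = 1080 ≡ 36 (mod 87)
Result: 3^120 ≡ 36 (mod 87)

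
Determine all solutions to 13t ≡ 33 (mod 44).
33

Since gcd(13, 44) = 1 divides 33, a solution exists.
Multiply both sides by the inverse of 13 mod 44:
  13^(-1) mod 44 = 17
  x ≡ 17 × 33 ≡ 561 ≡ 33 (mod 44)
Verification: 13 × 33 = 429 = 9 × 44 + 33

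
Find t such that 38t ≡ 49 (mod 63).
56

Since gcd(38, 63) = 1 divides 49, a solution exists.
Multiply both sides by the inverse of 38 mod 63:
  38^(-1) mod 63 = 5
  x ≡ 5 × 49 ≡ 245 ≡ 56 (mod 63)
Verification: 38 × 56 = 2128 = 33 × 63 + 49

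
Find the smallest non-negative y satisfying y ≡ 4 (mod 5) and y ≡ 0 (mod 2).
M = 5 × 2 = 10. M₁ = 2, y₁ ≡ 3 (mod 5). M₂ = 5, y₂ ≡ 1 (mod 2). y = 4×2×3 + 0×5×1 ≡ 4 (mod 10)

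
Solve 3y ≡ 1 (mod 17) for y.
6

Using Extended Euclidean Algorithm:
gcd(3, 17) = 1
Bezout coefficients: 3 × 6 + 17 × -1 = 1
So 3 × 6 ≡ 1 (mod 17)
The inverse is 6 mod 17 = 6
Verification: 3 × 6 = 18 = 1 × 17 + 1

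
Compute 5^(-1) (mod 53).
5^(-1) ≡ 32 (mod 53). Verification: 5 × 32 = 160 ≡ 1 (mod 53)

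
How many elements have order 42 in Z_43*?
Number of primitive roots mod 43 = φ(42) = 12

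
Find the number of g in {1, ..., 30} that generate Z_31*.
Number of primitive roots mod 31 = φ(30) = 8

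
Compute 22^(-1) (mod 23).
22^(-1) ≡ 22 (mod 23). Verification: 22 × 22 = 484 ≡ 1 (mod 23)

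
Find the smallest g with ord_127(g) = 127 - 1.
p - 1 = 126 has prime divisors 2, 3, 7. h is a primitive root mod 127 iff h^(126/q) ≢ 1 (mod 127) for each such q.
h = 2: 2^63 ≡ 1, 2^42 ≡ 1, 2^18 ≡ 16 (mod 127); 2^63 ≡ 1, so not a primitive root.
h = 3: 3^63 ≡ 126, 3^42 ≡ 107, 3^18 ≡ 4 (mod 127); none is 1, so 3 has order 126 and is a primitive root.
The smallest primitive root mod 127 is g = 3.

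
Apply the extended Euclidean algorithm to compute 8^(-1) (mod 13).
Extended GCD: 8(5) + 13(-3) = 1. So 8^(-1) ≡ 5 ≡ 5 (mod 13). Verify: 8 × 5 = 40 ≡ 1 (mod 13)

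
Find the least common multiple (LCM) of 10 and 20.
20

First find GCD(10, 20) using the Euclidean algorithm:
10 = 0 × 20 + 10
20 = 2 × 10 + 0
GCD(10, 20) = 10

LCM formula: LCM(a, b) = (a × b) / GCD(a, b)
LCM(10, 20) = (10 × 20) / 10
LCM(10, 20) = 200 / 10
LCM(10, 20) = 20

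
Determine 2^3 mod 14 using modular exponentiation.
3 = 2 + 1 (binary 11). Repeated squaring mod 14: 2^1 ≡ 2; 2^2 ≡ 2² = 4 ≡ 4. Multiply: 2^3 = 2^2 × 2^1 ≡ 4 × 2 (mod 14): 4 × 2 = 8 ≡ 8. So 2^3 ≡ 8 (mod 14).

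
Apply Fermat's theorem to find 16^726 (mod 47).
By Fermat: 16^{46} ≡ 1 (mod 47). 726 ≡ 36 (mod 46). So 16^{726} ≡ 16^{36} ≡ 17 (mod 47)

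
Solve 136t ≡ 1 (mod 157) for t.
136^(-1) ≡ 142 (mod 157). Verification: 136 × 142 = 19312 ≡ 1 (mod 157)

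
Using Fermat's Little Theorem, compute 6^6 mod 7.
By Fermat's Little Theorem, 6^{6} ≡ 1 (mod 7) since 7 is prime and gcd(6, 7) = 1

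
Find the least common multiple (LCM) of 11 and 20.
220

First find GCD(11, 20) using the Euclidean algorithm:
11 = 0 × 20 + 11
20 = 1 × 11 + 9
11 = 1 × 9 + 2
9 = 4 × 2 + 1
2 = 2 × 1 + 0
GCD(11, 20) = 1

LCM formula: LCM(a, b) = (a × b) / GCD(a, b)
LCM(11, 20) = (11 × 20) / 1
LCM(11, 20) = 220 / 1
LCM(11, 20) = 220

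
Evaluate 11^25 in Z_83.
Using repeated squaring. 25 = 16 + 8 + 1 (binary 11001). Repeated squaring mod 83: 11^1 ≡ 11; 11^2 ≡ 11² = 121 ≡ 38; 11^4 ≡ 38² = 1444 ≡ 33; 11^8 ≡ 33² = 1089 ≡ 10; 11^16 ≡ 10² = 100 ≡ 17. Multiply: 11^25 = 11^16 × 11^8 × 11^1 ≡ 17 × 10 × 11 (mod 83): 17 × 10 = 170 ≡ 4; 4 × 11 = 44 ≡ 44. So 11^25 ≡ 44 (mod 83).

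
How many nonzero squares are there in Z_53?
For prime 53, there are (p-1)/2 = (53-1)/2 = 26 quadratic residues (excluding 0).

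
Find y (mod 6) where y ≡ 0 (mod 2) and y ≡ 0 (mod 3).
M = 2 × 3 = 6. M₁ = 3, y₁ ≡ 1 (mod 2). M₂ = 2, y₂ ≡ 2 (mod 3). y = 0×3×1 + 0×2×2 ≡ 0 (mod 6)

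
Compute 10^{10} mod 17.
2

Using successive squaring:
Binary expansion of 10: 1010
Powers of 10 mod 17 (each is the square of the previous):
  10^1 ≡ 10 (mod 17)
  10^2 ≡ 10² = 100 ≡ 15 (mod 17)
  10^4 ≡ 15² = 225 ≡ 4 (mod 17)
  10^8 ≡ 4² = 16 ≡ 16 (mod 17)
10 = 8 + 2, so 10^10 = 10^8 × 10^2 ≡ 16 × 15 (mod 17)
Multiplying step by step:
  16 × 15 = 240 ≡ 2 (mod 17)
Result: 10^10 ≡ 2 (mod 17)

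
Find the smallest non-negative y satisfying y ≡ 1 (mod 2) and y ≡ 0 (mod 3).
M = 2 × 3 = 6. M₁ = 3, y₁ ≡ 1 (mod 2). M₂ = 2, y₂ ≡ 2 (mod 3). y = 1×3×1 + 0×2×2 ≡ 3 (mod 6)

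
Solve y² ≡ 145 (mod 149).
The square roots of 145 mod 149 are 88 and 61. Verify: 88² = 7744 ≡ 145 (mod 149)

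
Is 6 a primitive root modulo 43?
No

To verify, check if 6^(42/q) ≢ 1 (mod 43) for each prime divisor q of 42
Divisors of 42 = 42: [1, 2, 3, 6, 7, 14, 21, 42]
  6^(42/2) = 6^21 ≡ 1 (mod 43)
  6^(42/3) = 6^14 ≡ 36 (mod 43)
  6^(42/7) = 6^6 ≡ 1 (mod 43)
Conclusion: 6 is not a primitive root modulo 43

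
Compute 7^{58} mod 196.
49

Using successive squaring:
Binary expansion of 58: 111010
Powers of 7 mod 196 (each is the square of the previous):
  7^1 ≡ 7 (mod 196)
  7^2 ≡ 7² = 49 ≡ 49 (mod 196)
  7^4 ≡ 49² = 2401 ≡ 49 (mod 196)
  7^8 ≡ 49² = 2401 ≡ 49 (mod 196)
  7^16 ≡ 49² = 2401 ≡ 49 (mod 196)
  7^32 ≡ 49² = 2401 ≡ 49 (mod 196)
58 = 32 + 16 + 8 + 2, so 7^58 = 7^32 × 7^16 × 7^8 × 7^2 ≡ 49 × 49 × 49 × 49 (mod 196)
Multiplying step by step:
  49 × 49 = 2401 ≡ 49 (mod 196)
  49 × 49 = 2401 ≡ 49 (mod 196)
  49 × 49 = 2401 ≡ 49 (mod 196)
Result: 7^58 ≡ 49 (mod 196)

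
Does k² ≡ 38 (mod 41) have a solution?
By Euler's criterion: 38^{20} ≡ 40 (mod 41). Since this equals -1 (≡ 40), 38 is not a QR.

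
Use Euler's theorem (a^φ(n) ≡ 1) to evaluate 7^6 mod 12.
By Euler: 7^{4} ≡ 1 (mod 12) since gcd(7, 12) = 1. 6 = 1×4 + 2. So 7^{6} ≡ 7^{2} ≡ 1 (mod 12)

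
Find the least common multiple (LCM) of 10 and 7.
70

First find GCD(10, 7) using the Euclidean algorithm:
10 = 1 × 7 + 3
7 = 2 × 3 + 1
3 = 3 × 1 + 0
GCD(10, 7) = 1

LCM formula: LCM(a, b) = (a × b) / GCD(a, b)
LCM(10, 7) = (10 × 7) / 1
LCM(10, 7) = 70 / 1
LCM(10, 7) = 70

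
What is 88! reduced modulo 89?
By Wilson's theorem, (88)! ≡ -1 ≡ 88 (mod 89)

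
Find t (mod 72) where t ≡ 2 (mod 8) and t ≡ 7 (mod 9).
M = 8 × 9 = 72. M₁ = 9, y₁ ≡ 1 (mod 8). M₂ = 8, y₂ ≡ 8 (mod 9). t = 2×9×1 + 7×8×8 ≡ 34 (mod 72)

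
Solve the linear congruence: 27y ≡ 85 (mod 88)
39

Since gcd(27, 88) = 1 divides 85, a solution exists.
Multiply both sides by the inverse of 27 mod 88:
  27^(-1) mod 88 = 75
  x ≡ 75 × 85 ≡ 6375 ≡ 39 (mod 88)
Verification: 27 × 39 = 1053 = 11 × 88 + 85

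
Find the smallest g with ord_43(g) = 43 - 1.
p - 1 = 42 has prime divisors 2, 3, 7. h is a primitive root mod 43 iff h^(42/q) ≢ 1 (mod 43) for each such q.
h = 2: 2^21 ≡ 42, 2^14 ≡ 1, 2^6 ≡ 21 (mod 43); 2^14 ≡ 1, so not a primitive root.
h = 3: 3^21 ≡ 42, 3^14 ≡ 36, 3^6 ≡ 41 (mod 43); none is 1, so 3 has order 42 and is a primitive root.
The smallest primitive root mod 43 is g = 3.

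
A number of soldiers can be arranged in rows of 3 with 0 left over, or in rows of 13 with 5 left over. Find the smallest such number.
M = 3 × 13 = 39. M₁ = 13, y₁ ≡ 1 (mod 3). M₂ = 3, y₂ ≡ 9 (mod 13). r = 0×13×1 + 5×3×9 ≡ 18 (mod 39). The smallest positive such number is 18.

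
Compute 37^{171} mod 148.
37

Using successive squaring:
Binary expansion of 171: 10101011
Powers of 37 mod 148 (each is the square of the previous):
  37^1 ≡ 37 (mod 148)
  37^2 ≡ 37² = 1369 ≡ 37 (mod 148)
  37^4 ≡ 37² = 1369 ≡ 37 (mod 148)
  37^8 ≡ 37² = 1369 ≡ 37 (mod 148)
  37^16 ≡ 37² = 1369 ≡ 37 (mod 148)
  37^32 ≡ 37² = 1369 ≡ 37 (mod 148)
  37^64 ≡ 37² = 1369 ≡ 37 (mod 148)
  37^128 ≡ 37² = 1369 ≡ 37 (mod 148)
171 = 128 + 32 + 8 + 2 + 1, so 37^171 = 37^128 × 37^32 × 37^8 × 37^2 × 37^1 ≡ 37 × 37 × 37 × 37 × 37 (mod 148)
Multiplying step by step:
  37 × 37 = 1369 ≡ 37 (mod 148)
  37 × 37 = 1369 ≡ 37 (mod 148)
  37 × 37 = 1369 ≡ 37 (mod 148)
  37 × 37 = 1369 ≡ 37 (mod 148)
Result: 37^171 ≡ 37 (mod 148)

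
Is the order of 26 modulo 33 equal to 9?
No, the actual order is 10, not 9.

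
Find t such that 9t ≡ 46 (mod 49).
16

Since gcd(9, 49) = 1 divides 46, a solution exists.
Multiply both sides by the inverse of 9 mod 49:
  9^(-1) mod 49 = 11
  x ≡ 11 × 46 ≡ 506 ≡ 16 (mod 49)
Verification: 9 × 16 = 144 = 2 × 49 + 46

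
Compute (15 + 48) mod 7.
0

(15 + 48) = 63
63 mod 7 = 0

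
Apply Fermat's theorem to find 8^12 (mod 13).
By Fermat's Little Theorem, 8^{12} ≡ 1 (mod 13) since 13 is prime and gcd(8, 13) = 1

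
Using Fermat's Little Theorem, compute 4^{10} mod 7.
4

By Fermat's Little Theorem, a^(p-1) ≡ 1 (mod p) for prime p and gcd(a, p) = 1
Here p = 7, so 4^6 ≡ 1 (mod 7)
We can reduce the exponent: 10 mod 6 = 4
So 4^10 ≡ 4^4 (mod 7)
Computing: 4^4 mod 7 = 4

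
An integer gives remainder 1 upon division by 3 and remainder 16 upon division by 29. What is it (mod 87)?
M = 3 × 29 = 87. M₁ = 29, y₁ ≡ 2 (mod 3). M₂ = 3, y₂ ≡ 10 (mod 29). t = 1×29×2 + 16×3×10 ≡ 16 (mod 87). The smallest positive such number is 16.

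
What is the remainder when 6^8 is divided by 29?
8 = 8 (binary 1000). Repeated squaring mod 29: 6^1 ≡ 6; 6^2 ≡ 6² = 36 ≡ 7; 6^4 ≡ 7² = 49 ≡ 20; 6^8 ≡ 20² = 400 ≡ 23. So 6^8 ≡ 23 (mod 29).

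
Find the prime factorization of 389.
389

Divide by primes starting from smallest:
389 ÷ 389 = 1

389 = 389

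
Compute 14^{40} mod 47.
28

Using successive squaring:
Binary expansion of 40: 101000
Powers of 14 mod 47 (each is the square of the previous):
  14^1 ≡ 14 (mod 47)
  14^2 ≡ 14² = 196 ≡ 8 (mod 47)
  14^4 ≡ 8² = 64 ≡ 17 (mod 47)
  14^8 ≡ 17² = 289 ≡ 7 (mod 47)
  14^16 ≡ 7² = 49 ≡ 2 (mod 47)
  14^32 ≡ 2² = 4 ≡ 4 (mod 47)
40 = 32 + 8, so 14^40 = 14^32 × 14^8 ≡ 4 × 7 (mod 47)
Multiplying step by step:
  4 × 7 = 28 ≡ 28 (mod 47)
Result: 14^40 ≡ 28 (mod 47)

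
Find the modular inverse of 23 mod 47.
23^(-1) ≡ 45 (mod 47). Verification: 23 × 45 = 1035 ≡ 1 (mod 47)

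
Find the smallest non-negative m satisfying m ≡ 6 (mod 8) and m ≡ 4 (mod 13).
M = 8 × 13 = 104. M₁ = 13, y₁ ≡ 5 (mod 8). M₂ = 8, y₂ ≡ 5 (mod 13). m = 6×13×5 + 4×8×5 ≡ 30 (mod 104)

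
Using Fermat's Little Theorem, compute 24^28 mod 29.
By Fermat's Little Theorem, 24^{28} ≡ 1 (mod 29) since 29 is prime and gcd(24, 29) = 1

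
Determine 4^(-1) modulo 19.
4^(-1) ≡ 5 (mod 19). Verification: 4 × 5 = 20 ≡ 1 (mod 19)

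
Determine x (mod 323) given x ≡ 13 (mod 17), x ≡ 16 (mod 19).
149

Using the Chinese Remainder Theorem:
M = product of moduli = 323
For equation 1: M_1 = 19, 19 ≡ 2 (mod 17), inverse of 19 mod 17 is 9 (check: 2 × 9 = 18 ≡ 1 (mod 17))
For equation 2: M_2 = 17, 17 ≡ 17 (mod 19), inverse of 17 mod 19 is 9 (check: 17 × 9 = 153 ≡ 1 (mod 19))
Combine: x ≡ Σ r_i×M_i×(M_i⁻¹ mod m_i) = 13×19×9 + 16×17×9 = 2223 + 2448 = 4671
4671 mod 323 = 149
x ≡ 149 (mod 323)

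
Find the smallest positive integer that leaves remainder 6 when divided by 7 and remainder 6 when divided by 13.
M = 7 × 13 = 91. M₁ = 13, y₁ ≡ 6 (mod 7). M₂ = 7, y₂ ≡ 2 (mod 13). k = 6×13×6 + 6×7×2 ≡ 6 (mod 91). The smallest positive such number is 6.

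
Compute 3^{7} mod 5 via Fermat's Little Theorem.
2

By Fermat's Little Theorem, a^(p-1) ≡ 1 (mod p) for prime p and gcd(a, p) = 1
Here p = 5, so 3^4 ≡ 1 (mod 5)
We can reduce the exponent: 7 mod 4 = 3
So 3^7 ≡ 3^3 (mod 5)
Computing: 3^3 mod 5 = 2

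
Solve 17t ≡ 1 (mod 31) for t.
11

Using Extended Euclidean Algorithm:
gcd(17, 31) = 1
Bezout coefficients: 17 × 11 + 31 × -6 = 1
So 17 × 11 ≡ 1 (mod 31)
The inverse is 11 mod 31 = 11
Verification: 17 × 11 = 187 = 6 × 31 + 1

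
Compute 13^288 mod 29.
Using Fermat: 13^{28} ≡ 1 (mod 29). 288 ≡ 8 (mod 28). So 13^{288} ≡ 13^{8} ≡ 16 (mod 29)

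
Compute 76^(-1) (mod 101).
4

Using Extended Euclidean Algorithm:
gcd(76, 101) = 1
Bezout coefficients: 76 × 4 + 101 × -3 = 1
So 76 × 4 ≡ 1 (mod 101)
The inverse is 4 mod 101 = 4
Verification: 76 × 4 = 304 = 3 × 101 + 1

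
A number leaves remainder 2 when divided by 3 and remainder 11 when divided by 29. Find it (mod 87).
M = 3 × 29 = 87. M₁ = 29, y₁ ≡ 2 (mod 3). M₂ = 3, y₂ ≡ 10 (mod 29). r = 2×29×2 + 11×3×10 ≡ 11 (mod 87)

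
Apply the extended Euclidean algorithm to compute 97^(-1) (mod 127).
Extended GCD: 97(55) + 127(-42) = 1. So 97^(-1) ≡ 55 ≡ 55 (mod 127). Verify: 97 × 55 = 5335 ≡ 1 (mod 127)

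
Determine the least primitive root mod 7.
p - 1 = 6 has prime divisors 2, 3. h is a primitive root mod 7 iff h^(6/q) ≢ 1 (mod 7) for each such q.
h = 2: 2^3 ≡ 1, 2^2 ≡ 4 (mod 7); 2^3 ≡ 1, so not a primitive root.
h = 3: 3^3 ≡ 6, 3^2 ≡ 2 (mod 7); none is 1, so 3 has order 6 and is a primitive root.
The smallest primitive root mod 7 is g = 3.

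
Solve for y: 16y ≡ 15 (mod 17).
2

Since gcd(16, 17) = 1 divides 15, a solution exists.
Multiply both sides by the inverse of 16 mod 17:
  16^(-1) mod 17 = 16
  x ≡ 16 × 15 ≡ 240 ≡ 2 (mod 17)
Verification: 16 × 2 = 32 = 1 × 17 + 15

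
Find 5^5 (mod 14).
5 = 4 + 1 (binary 101). Repeated squaring mod 14: 5^1 ≡ 5; 5^2 ≡ 5² = 25 ≡ 11; 5^4 ≡ 11² = 121 ≡ 9. Multiply: 5^5 = 5^4 × 5^1 ≡ 9 × 5 (mod 14): 9 × 5 = 45 ≡ 3. So 5^5 ≡ 3 (mod 14).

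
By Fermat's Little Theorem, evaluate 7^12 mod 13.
By Fermat's Little Theorem, 7^{12} ≡ 1 (mod 13) since 13 is prime and gcd(7, 13) = 1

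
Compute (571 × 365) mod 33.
20

(571 × 365) = 208415
208415 mod 33 = 20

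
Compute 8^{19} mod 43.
2

Using successive squaring:
Binary expansion of 19: 10011
Powers of 8 mod 43 (each is the square of the previous):
  8^1 ≡ 8 (mod 43)
  8^2 ≡ 8² = 64 ≡ 21 (mod 43)
  8^4 ≡ 21² = 441 ≡ 11 (mod 43)
  8^8 ≡ 11² = 121 ≡ 35 (mod 43)
  8^16 ≡ 35² = 1225 ≡ 21 (mod 43)
19 = 16 + 2 + 1, so 8^19 = 8^16 × 8^2 × 8^1 ≡ 21 × 21 × 8 (mod 43)
Multiplying step by step:
  21 × 21 = 441 ≡ 11 (mod 43)
  11 × 8 = 88 ≡ 2 (mod 43)
Result: 8^19 ≡ 2 (mod 43)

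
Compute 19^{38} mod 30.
1

Using successive squaring:
Binary expansion of 38: 100110
Powers of 19 mod 30 (each is the square of the previous):
  19^1 ≡ 19 (mod 30)
  19^2 ≡ 19² = 361 ≡ 1 (mod 30)
  19^4 ≡ 1² = 1 ≡ 1 (mod 30)
  19^8 ≡ 1² = 1 ≡ 1 (mod 30)
  19^16 ≡ 1² = 1 ≡ 1 (mod 30)
  19^32 ≡ 1² = 1 ≡ 1 (mod 30)
38 = 32 + 4 + 2, so 19^38 = 19^32 × 19^4 × 19^2 ≡ 1 × 1 × 1 (mod 30)
Multiplying step by step:
  1 × 1 = 1 ≡ 1 (mod 30)
  1 × 1 = 1 ≡ 1 (mod 30)
Result: 19^38 ≡ 1 (mod 30)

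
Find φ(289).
272

Prime factorization: 289 = 17^2
Using the formula φ(n) = n × Π(1 - 1/p) for each prime factor p:
φ(289) = 289 × (1 - 1/17)
φ(289) = 272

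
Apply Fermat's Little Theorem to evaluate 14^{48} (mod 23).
6

By Fermat's Little Theorem, a^(p-1) ≡ 1 (mod p) for prime p and gcd(a, p) = 1
Here p = 23, so 14^22 ≡ 1 (mod 23)
We can reduce the exponent: 48 mod 22 = 4
So 14^48 ≡ 14^4 (mod 23)
Computing: 14^4 mod 23 = 6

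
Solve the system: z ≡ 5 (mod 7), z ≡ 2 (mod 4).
M = 7 × 4 = 28. M₁ = 4, y₁ ≡ 2 (mod 7). M₂ = 7, y₂ ≡ 3 (mod 4). z = 5×4×2 + 2×7×3 ≡ 26 (mod 28)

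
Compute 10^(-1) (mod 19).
2

Using Extended Euclidean Algorithm:
gcd(10, 19) = 1
Bezout coefficients: 10 × 2 + 19 × -1 = 1
So 10 × 2 ≡ 1 (mod 19)
The inverse is 2 mod 19 = 2
Verification: 10 × 2 = 20 = 1 × 19 + 1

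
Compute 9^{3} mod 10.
9

Using successive squaring:
Binary expansion of 3: 11
Powers of 9 mod 10 (each is the square of the previous):
  9^1 ≡ 9 (mod 10)
  9^2 ≡ 9² = 81 ≡ 1 (mod 10)
3 = 2 + 1, so 9^3 = 9^2 × 9^1 ≡ 1 × 9 (mod 10)
Multiplying step by step:
  1 × 9 = 9 ≡ 9 (mod 10)
Result: 9^3 ≡ 9 (mod 10)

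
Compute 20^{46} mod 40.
0

Using successive squaring:
Binary expansion of 46: 101110
Powers of 20 mod 40 (each is the square of the previous):
  20^1 ≡ 20 (mod 40)
  20^2 ≡ 20² = 400 ≡ 0 (mod 40)
  20^4 ≡ 0² = 0 ≡ 0 (mod 40)
  20^8 ≡ 0² = 0 ≡ 0 (mod 40)
  20^16 ≡ 0² = 0 ≡ 0 (mod 40)
  20^32 ≡ 0² = 0 ≡ 0 (mod 40)
46 = 32 + 8 + 4 + 2, so 20^46 = 20^32 × 20^8 × 20^4 × 20^2 ≡ 0 × 0 × 0 × 0 (mod 40)
Multiplying step by step:
  0 × 0 = 0 ≡ 0 (mod 40)
  0 × 0 = 0 ≡ 0 (mod 40)
  0 × 0 = 0 ≡ 0 (mod 40)
Result: 20^46 ≡ 0 (mod 40)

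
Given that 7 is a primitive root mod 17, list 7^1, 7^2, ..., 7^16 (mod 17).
g^1, g^2, ..., g^{16} mod 17: {7, 15, 3, 4, 11, 9, 12, 16, 10, 2, 14, 13, 6, 8, 5, 1}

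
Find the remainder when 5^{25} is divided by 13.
By Fermat: 5^{12} ≡ 1 (mod 13). 25 = 2×12 + 1. So 5^{25} ≡ 5^{1} ≡ 5 (mod 13)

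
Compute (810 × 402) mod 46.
32

(810 × 402) = 325620
325620 mod 46 = 32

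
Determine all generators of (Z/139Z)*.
Primitive roots mod 139: {2, 3, 12, 15, 17, 18, 19, 21, 22, 26, 32, 40, 50, 53, 56, 58, 61, 68, 70, 72, 73, 85, 88, 90, 92, 93, 98, 101, 102, 104, 108, 109, 110, 111, 114, 115, 119, 123, 126, 128, 130, 132, 134, 135}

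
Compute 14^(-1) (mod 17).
14^(-1) ≡ 11 (mod 17). Verification: 14 × 11 = 154 ≡ 1 (mod 17)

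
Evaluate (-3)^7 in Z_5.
(-3) ≡ 2 (mod 5). 7 = 4 + 2 + 1 (binary 111). Repeated squaring mod 5: 2^1 ≡ 2; 2^2 ≡ 2² = 4 ≡ 4; 2^4 ≡ 4² = 16 ≡ 1. Multiply: (-3)^7 ≡ 2^4 × 2^2 × 2^1 ≡ 1 × 4 × 2 (mod 5): 1 × 4 = 4 ≡ 4; 4 × 2 = 8 ≡ 3. So (-3)^7 ≡ 3 (mod 5).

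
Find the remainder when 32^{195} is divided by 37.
By Fermat: 32^{36} ≡ 1 (mod 37). 195 = 5×36 + 15. So 32^{195} ≡ 32^{15} ≡ 8 (mod 37)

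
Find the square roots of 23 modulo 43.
The square roots of 23 mod 43 are 25 and 18. Verify: 25² = 625 ≡ 23 (mod 43)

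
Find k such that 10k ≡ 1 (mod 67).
10^(-1) ≡ 47 (mod 67). Verification: 10 × 47 = 470 ≡ 1 (mod 67)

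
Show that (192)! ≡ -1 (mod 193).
(192)! mod 193 = 192. Since this equals -1 (mod 193), Wilson confirms 193 is prime.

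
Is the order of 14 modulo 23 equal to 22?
Yes, ord_23(14) = 22.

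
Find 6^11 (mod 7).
Using Fermat: 6^{6} ≡ 1 (mod 7). 11 ≡ 5 (mod 6). So 6^{11} ≡ 6^{5} ≡ 6 (mod 7)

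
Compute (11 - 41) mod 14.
12

(11 - 41) = -30
-30 mod 14 = 12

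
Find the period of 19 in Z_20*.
Powers of 19 mod 20: 19^1≡19, 19^2≡1. Order = 2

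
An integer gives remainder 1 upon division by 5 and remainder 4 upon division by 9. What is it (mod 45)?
M = 5 × 9 = 45. M₁ = 9, y₁ ≡ 4 (mod 5). M₂ = 5, y₂ ≡ 2 (mod 9). r = 1×9×4 + 4×5×2 ≡ 31 (mod 45). The smallest positive such number is 31.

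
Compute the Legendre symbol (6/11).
(6/11) = 6^{5} mod 11 = -1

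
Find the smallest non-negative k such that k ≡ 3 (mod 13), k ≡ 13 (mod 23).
289

Using the Chinese Remainder Theorem:
M = product of moduli = 299
For equation 1: M_1 = 23, 23 ≡ 10 (mod 13), inverse of 23 mod 13 is 4 (check: 10 × 4 = 40 ≡ 1 (mod 13))
For equation 2: M_2 = 13, 13 ≡ 13 (mod 23), inverse of 13 mod 23 is 16 (check: 13 × 16 = 208 ≡ 1 (mod 23))
Combine: k ≡ Σ r_i×M_i×(M_i⁻¹ mod m_i) = 3×23×4 + 13×13×16 = 276 + 2704 = 2980
2980 mod 299 = 289
k ≡ 289 (mod 299)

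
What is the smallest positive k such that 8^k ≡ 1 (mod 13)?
Powers of 8 mod 13: 8^1≡8, 8^2≡12, 8^3≡5, 8^4≡1. Order = 4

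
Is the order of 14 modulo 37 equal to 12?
Yes, ord_37(14) = 12.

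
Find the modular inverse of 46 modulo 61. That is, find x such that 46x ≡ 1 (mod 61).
4

Using Extended Euclidean Algorithm:
gcd(46, 61) = 1
Bezout coefficients: 46 × 4 + 61 × -3 = 1
So 46 × 4 ≡ 1 (mod 61)
The inverse is 4 mod 61 = 4
Verification: 46 × 4 = 184 = 3 × 61 + 1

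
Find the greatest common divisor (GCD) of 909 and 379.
1

Using the Euclidean algorithm:
909 = 2 × 379 + 151
379 = 2 × 151 + 77
151 = 1 × 77 + 74
77 = 1 × 74 + 3
74 = 24 × 3 + 2
3 = 1 × 2 + 1
2 = 2 × 1 + 0

GCD(909, 379) = 1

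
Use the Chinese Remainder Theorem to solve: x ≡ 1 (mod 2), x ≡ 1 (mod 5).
M = 2 × 5 = 10. M₁ = 5, y₁ ≡ 1 (mod 2). M₂ = 2, y₂ ≡ 3 (mod 5). x = 1×5×1 + 1×2×3 ≡ 1 (mod 10)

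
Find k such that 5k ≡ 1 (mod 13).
5^(-1) ≡ 8 (mod 13). Verification: 5 × 8 = 40 ≡ 1 (mod 13)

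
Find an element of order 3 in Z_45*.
16 has order 3 mod 45 since 16^{3} ≡ 1 (mod 45) and no smaller power works.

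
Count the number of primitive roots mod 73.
Number of primitive roots mod 73 = φ(72) = 24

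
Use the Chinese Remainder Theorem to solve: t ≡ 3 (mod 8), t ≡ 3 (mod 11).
M = 8 × 11 = 88. M₁ = 11, y₁ ≡ 3 (mod 8). M₂ = 8, y₂ ≡ 7 (mod 11). t = 3×11×3 + 3×8×7 ≡ 3 (mod 88)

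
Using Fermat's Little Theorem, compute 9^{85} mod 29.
9

By Fermat's Little Theorem, a^(p-1) ≡ 1 (mod p) for prime p and gcd(a, p) = 1
Here p = 29, so 9^28 ≡ 1 (mod 29)
We can reduce the exponent: 85 mod 28 = 1
So 9^85 ≡ 9^1 (mod 29)
Computing: 9^1 mod 29 = 9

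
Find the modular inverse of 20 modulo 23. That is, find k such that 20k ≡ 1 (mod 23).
15

Using Extended Euclidean Algorithm:
gcd(20, 23) = 1
Bezout coefficients: 20 × -8 + 23 × 7 = 1
So 20 × -8 ≡ 1 (mod 23)
The inverse is -8 mod 23 = 15
Verification: 20 × 15 = 300 = 13 × 23 + 1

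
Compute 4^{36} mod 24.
16

Using successive squaring:
Binary expansion of 36: 100100
Powers of 4 mod 24 (each is the square of the previous):
  4^1 ≡ 4 (mod 24)
  4^2 ≡ 4² = 16 ≡ 16 (mod 24)
  4^4 ≡ 16² = 256 ≡ 16 (mod 24)
  4^8 ≡ 16² = 256 ≡ 16 (mod 24)
  4^16 ≡ 16² = 256 ≡ 16 (mod 24)
  4^32 ≡ 16² = 256 ≡ 16 (mod 24)
36 = 32 + 4, so 4^36 = 4^32 × 4^4 ≡ 16 × 16 (mod 24)
Multiplying step by step:
  16 × 16 = 256 ≡ 16 (mod 24)
Result: 4^36 ≡ 16 (mod 24)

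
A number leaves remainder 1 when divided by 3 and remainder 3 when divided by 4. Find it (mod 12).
M = 3 × 4 = 12. M₁ = 4, y₁ ≡ 1 (mod 3). M₂ = 3, y₂ ≡ 3 (mod 4). t = 1×4×1 + 3×3×3 ≡ 7 (mod 12)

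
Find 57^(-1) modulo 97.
80

Using Extended Euclidean Algorithm:
gcd(57, 97) = 1
Bezout coefficients: 57 × -17 + 97 × 10 = 1
So 57 × -17 ≡ 1 (mod 97)
The inverse is -17 mod 97 = 80
Verification: 57 × 80 = 4560 = 47 × 97 + 1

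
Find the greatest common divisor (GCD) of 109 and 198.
1

Using the Euclidean algorithm:
109 = 0 × 198 + 109
198 = 1 × 109 + 89
109 = 1 × 89 + 20
89 = 4 × 20 + 9
20 = 2 × 9 + 2
9 = 4 × 2 + 1
2 = 2 × 1 + 0

GCD(109, 198) = 1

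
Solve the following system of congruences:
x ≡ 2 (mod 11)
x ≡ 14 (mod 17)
167

Using the Chinese Remainder Theorem:
M = product of moduli = 187
For equation 1: M_1 = 17, 17 ≡ 6 (mod 11), inverse of 17 mod 11 is 2 (check: 6 × 2 = 12 ≡ 1 (mod 11))
For equation 2: M_2 = 11, 11 ≡ 11 (mod 17), inverse of 11 mod 17 is 14 (check: 11 × 14 = 154 ≡ 1 (mod 17))
Combine: x ≡ Σ r_i×M_i×(M_i⁻¹ mod m_i) = 2×17×2 + 14×11×14 = 68 + 2156 = 2224
2224 mod 187 = 167
x ≡ 167 (mod 187)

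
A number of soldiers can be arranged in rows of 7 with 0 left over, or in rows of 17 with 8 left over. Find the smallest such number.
M = 7 × 17 = 119. M₁ = 17, y₁ ≡ 5 (mod 7). M₂ = 7, y₂ ≡ 5 (mod 17). n = 0×17×5 + 8×7×5 ≡ 42 (mod 119). The smallest positive such number is 42.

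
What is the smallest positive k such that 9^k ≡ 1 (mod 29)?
Powers of 9 mod 29: 9^1≡9, 9^2≡23, 9^3≡4, 9^4≡7, 9^5≡5, 9^6≡16, 9^7≡28, 9^8≡20, 9^9≡6, 9^10≡25, 9^11≡22, 9^12≡24, 9^13≡13, 9^14≡1. Order = 14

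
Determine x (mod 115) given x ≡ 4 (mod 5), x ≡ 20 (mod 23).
89

Using the Chinese Remainder Theorem:
M = product of moduli = 115
For equation 1: M_1 = 23, 23 ≡ 3 (mod 5), inverse of 23 mod 5 is 2 (check: 3 × 2 = 6 ≡ 1 (mod 5))
For equation 2: M_2 = 5, 5 ≡ 5 (mod 23), inverse of 5 mod 23 is 14 (check: 5 × 14 = 70 ≡ 1 (mod 23))
Combine: x ≡ Σ r_i×M_i×(M_i⁻¹ mod m_i) = 4×23×2 + 20×5×14 = 184 + 1400 = 1584
1584 mod 115 = 89
x ≡ 89 (mod 115)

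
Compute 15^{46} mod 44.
37

Using successive squaring:
Binary expansion of 46: 101110
Powers of 15 mod 44 (each is the square of the previous):
  15^1 ≡ 15 (mod 44)
  15^2 ≡ 15² = 225 ≡ 5 (mod 44)
  15^4 ≡ 5² = 25 ≡ 25 (mod 44)
  15^8 ≡ 25² = 625 ≡ 9 (mod 44)
  15^16 ≡ 9² = 81 ≡ 37 (mod 44)
  15^32 ≡ 37² = 1369 ≡ 5 (mod 44)
46 = 32 + 8 + 4 + 2, so 15^46 = 15^32 × 15^8 × 15^4 × 15^2 ≡ 5 × 9 × 25 × 5 (mod 44)
Multiplying step by step:
  5 × 9 = 45 ≡ 1 (mod 44)
  1 × 25 = 25 ≡ 25 (mod 44)
  25 × 5 = 125 ≡ 37 (mod 44)
Result: 15^46 ≡ 37 (mod 44)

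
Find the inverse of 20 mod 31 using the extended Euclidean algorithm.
Extended GCD: 20(14) + 31(-9) = 1. So 20^(-1) ≡ 14 ≡ 14 (mod 31). Verify: 20 × 14 = 280 ≡ 1 (mod 31)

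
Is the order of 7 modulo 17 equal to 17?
No, the actual order is 16, not 17.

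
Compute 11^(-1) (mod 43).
11^(-1) ≡ 4 (mod 43). Verification: 11 × 4 = 44 ≡ 1 (mod 43)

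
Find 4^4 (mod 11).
4 = 4 (binary 100). Repeated squaring mod 11: 4^1 ≡ 4; 4^2 ≡ 4² = 16 ≡ 5; 4^4 ≡ 5² = 25 ≡ 3. So 4^4 ≡ 3 (mod 11).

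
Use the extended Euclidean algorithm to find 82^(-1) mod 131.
Extended GCD: 82(8) + 131(-5) = 1. So 82^(-1) ≡ 8 ≡ 8 (mod 131). Verify: 82 × 8 = 656 ≡ 1 (mod 131)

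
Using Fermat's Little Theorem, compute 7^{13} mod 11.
2

By Fermat's Little Theorem, a^(p-1) ≡ 1 (mod p) for prime p and gcd(a, p) = 1
Here p = 11, so 7^10 ≡ 1 (mod 11)
We can reduce the exponent: 13 mod 10 = 3
So 7^13 ≡ 7^3 (mod 11)
Computing: 7^3 mod 11 = 2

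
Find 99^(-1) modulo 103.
77

Using Extended Euclidean Algorithm:
gcd(99, 103) = 1
Bezout coefficients: 99 × -26 + 103 × 25 = 1
So 99 × -26 ≡ 1 (mod 103)
The inverse is -26 mod 103 = 77
Verification: 99 × 77 = 7623 = 74 × 103 + 1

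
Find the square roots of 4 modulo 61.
The square roots of 4 mod 61 are 59 and 2. Verify: 59² = 3481 ≡ 4 (mod 61)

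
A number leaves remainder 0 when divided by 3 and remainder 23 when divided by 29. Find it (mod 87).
M = 3 × 29 = 87. M₁ = 29, y₁ ≡ 2 (mod 3). M₂ = 3, y₂ ≡ 10 (mod 29). t = 0×29×2 + 23×3×10 ≡ 81 (mod 87)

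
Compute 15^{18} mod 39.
12

Using successive squaring:
Binary expansion of 18: 10010
Powers of 15 mod 39 (each is the square of the previous):
  15^1 ≡ 15 (mod 39)
  15^2 ≡ 15² = 225 ≡ 30 (mod 39)
  15^4 ≡ 30² = 900 ≡ 3 (mod 39)
  15^8 ≡ 3² = 9 ≡ 9 (mod 39)
  15^16 ≡ 9² = 81 ≡ 3 (mod 39)
18 = 16 + 2, so 15^18 = 15^16 × 15^2 ≡ 3 × 30 (mod 39)
Multiplying step by step:
  3 × 30 = 90 ≡ 12 (mod 39)
Result: 15^18 ≡ 12 (mod 39)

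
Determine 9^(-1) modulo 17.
9^(-1) ≡ 2 (mod 17). Verification: 9 × 2 = 18 ≡ 1 (mod 17)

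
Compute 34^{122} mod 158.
4

Using successive squaring:
Binary expansion of 122: 1111010
Powers of 34 mod 158 (each is the square of the previous):
  34^1 ≡ 34 (mod 158)
  34^2 ≡ 34² = 1156 ≡ 50 (mod 158)
  34^4 ≡ 50² = 2500 ≡ 130 (mod 158)
  34^8 ≡ 130² = 16900 ≡ 152 (mod 158)
  34^16 ≡ 152² = 23104 ≡ 36 (mod 158)
  34^32 ≡ 36² = 1296 ≡ 32 (mod 158)
  34^64 ≡ 32² = 1024 ≡ 76 (mod 158)
122 = 64 + 32 + 16 + 8 + 2, so 34^122 = 34^64 × 34^32 × 34^16 × 34^8 × 34^2 ≡ 76 × 32 × 36 × 152 × 50 (mod 158)
Multiplying step by step:
  76 × 32 = 2432 ≡ 62 (mod 158)
  62 × 36 = 2232 ≡ 20 (mod 158)
  20 × 152 = 3040 ≡ 38 (mod 158)
  38 × 50 = 1900 ≡ 4 (mod 158)
Result: 34^122 ≡ 4 (mod 158)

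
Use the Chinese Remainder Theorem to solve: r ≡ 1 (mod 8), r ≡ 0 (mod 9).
M = 8 × 9 = 72. M₁ = 9, y₁ ≡ 1 (mod 8). M₂ = 8, y₂ ≡ 8 (mod 9). r = 1×9×1 + 0×8×8 ≡ 9 (mod 72)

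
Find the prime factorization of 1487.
1487

Divide by primes starting from smallest:
1487 ÷ 1487 = 1

1487 = 1487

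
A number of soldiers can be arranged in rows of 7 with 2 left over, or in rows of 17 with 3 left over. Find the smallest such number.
M = 7 × 17 = 119. M₁ = 17, y₁ ≡ 5 (mod 7). M₂ = 7, y₂ ≡ 5 (mod 17). n = 2×17×5 + 3×7×5 ≡ 37 (mod 119). The smallest positive such number is 37.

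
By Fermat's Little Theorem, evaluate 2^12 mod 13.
By Fermat's Little Theorem, 2^{12} ≡ 1 (mod 13) since 13 is prime and gcd(2, 13) = 1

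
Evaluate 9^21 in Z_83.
Using repeated squaring. 21 = 16 + 4 + 1 (binary 10101). Repeated squaring mod 83: 9^1 ≡ 9; 9^2 ≡ 9² = 81 ≡ 81; 9^4 ≡ 81² = 6561 ≡ 4; 9^8 ≡ 4² = 16 ≡ 16; 9^16 ≡ 16² = 256 ≡ 7. Multiply: 9^21 = 9^16 × 9^4 × 9^1 ≡ 7 × 4 × 9 (mod 83): 7 × 4 = 28 ≡ 28; 28 × 9 = 252 ≡ 3. So 9^21 ≡ 3 (mod 83).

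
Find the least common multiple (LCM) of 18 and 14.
126

First find GCD(18, 14) using the Euclidean algorithm:
18 = 1 × 14 + 4
14 = 3 × 4 + 2
4 = 2 × 2 + 0
GCD(18, 14) = 2

LCM formula: LCM(a, b) = (a × b) / GCD(a, b)
LCM(18, 14) = (18 × 14) / 2
LCM(18, 14) = 252 / 2
LCM(18, 14) = 126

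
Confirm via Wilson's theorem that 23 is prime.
(22)! mod 23 = 22. Since this equals -1 (mod 23), Wilson confirms 23 is prime.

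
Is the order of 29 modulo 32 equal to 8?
Yes, ord_32(29) = 8.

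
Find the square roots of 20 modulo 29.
The square roots of 20 mod 29 are 7 and 22. Verify: 7² = 49 ≡ 20 (mod 29)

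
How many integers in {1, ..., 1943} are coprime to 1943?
1848

Prime factorization: 1943 = 29 × 67
Using the formula φ(n) = n × Π(1 - 1/p) for each prime factor p:
φ(1943) = 1943 × (1 - 1/29) × (1 - 1/67)
φ(1943) = 1848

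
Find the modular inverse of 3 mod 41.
3^(-1) ≡ 14 (mod 41). Verification: 3 × 14 = 42 ≡ 1 (mod 41)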